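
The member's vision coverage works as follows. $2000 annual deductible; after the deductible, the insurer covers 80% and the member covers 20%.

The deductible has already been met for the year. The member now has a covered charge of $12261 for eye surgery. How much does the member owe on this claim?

$2452.20

The deductible is already satisfied, so the full bill goes to coinsurance.
Coinsurance: $12261 × 20% = $2452.20.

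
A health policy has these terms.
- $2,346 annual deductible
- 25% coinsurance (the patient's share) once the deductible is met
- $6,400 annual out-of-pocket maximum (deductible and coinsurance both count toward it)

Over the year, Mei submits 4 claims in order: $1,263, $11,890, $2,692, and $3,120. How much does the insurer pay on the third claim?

$2,019

Claim 1 — $1,263: all of it applies to the deductible. Patient owes $1,263 (running OOP $1,263). Insurer: $1,263 − $1,263 = $0.
Claim 2 — $11,890: $1,083 finishes the deductible; $10,807 goes to coinsurance; coinsurance $10,807 × 25% = $2,701.75. Cost to patient: $3,784.75. OOP to date $5,047.75. Insurer: $11,890 − $3,784.75 = $8,105.25.
Claim 3 — $2,692: deductible met; 25% of $2,692 = $673. Patient owes $673 (running OOP $5,720.75). Plan pays $2,692 − $673 = $2,019.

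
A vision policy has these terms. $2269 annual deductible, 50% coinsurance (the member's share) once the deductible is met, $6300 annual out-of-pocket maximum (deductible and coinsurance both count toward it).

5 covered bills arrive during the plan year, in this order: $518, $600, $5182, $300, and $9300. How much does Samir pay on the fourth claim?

$150

Claim 1 — $518: entire amount goes to the deductible. Member pays $518; OOP now $518.
Claim 2 — $600: entire amount goes to the deductible. Member owes $600 (running OOP $1118).
Claim 3 — $5182: $1151 to deductible, leaving $4031; 50% of $4031 = $2015.50. Member pays $3166.50; OOP now $4284.50.
Claim 4 — $300: deductible met; 50% of $300 = $150. Member owes $150 (running OOP $4434.50).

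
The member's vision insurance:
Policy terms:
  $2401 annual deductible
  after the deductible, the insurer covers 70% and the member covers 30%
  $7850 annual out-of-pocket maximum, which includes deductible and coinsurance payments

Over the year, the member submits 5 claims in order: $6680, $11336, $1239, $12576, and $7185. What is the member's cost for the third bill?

$371.70

Claim 1 ($6680): deductible takes $2401, $4279 remains; member's 30% is $1283.70. Member pays $3684.70; OOP now $3684.70.
Claim 2 ($11336): deductible already satisfied, so member's share is 30% × $11336 = $3400.80. Member pays $3400.80; OOP now $7085.50.
Claim 3 ($1239): 30% coinsurance on $1239 = $371.70. Cost to member: $371.70. OOP to date $7457.20.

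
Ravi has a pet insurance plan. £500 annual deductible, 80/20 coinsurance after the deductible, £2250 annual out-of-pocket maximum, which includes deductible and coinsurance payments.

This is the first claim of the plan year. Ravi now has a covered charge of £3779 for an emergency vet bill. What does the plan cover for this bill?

£2623.20

Nothing has been paid toward the £500 deductible, so the first £500 of this charge is applied there.
The remaining £3279 (= £3779 − £500) moves to coinsurance.
Owner's 20% share of £3279 is £655.80.
Owner responsibility before any cap: £500 + £655.80 = £1155.80.
Total out-of-pocket so far would be £0 + £1155.80 = £1155.80, below the £2250 cap — no reduction.
The plan picks up £3779 − £1155.80 = £2623.20.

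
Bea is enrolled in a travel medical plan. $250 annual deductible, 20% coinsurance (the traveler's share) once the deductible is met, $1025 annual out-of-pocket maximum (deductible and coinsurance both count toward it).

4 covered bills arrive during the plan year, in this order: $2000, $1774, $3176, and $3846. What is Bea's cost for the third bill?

$70.20

Bill 1, $2000: deductible takes $250, $1750 remains; 20% of $1750 = $350. Cost to traveler: $600. OOP to date $600.
Bill 2, $1774: deductible met; 20% of $1774 = $354.80. Cost to traveler: $354.80. OOP to date $954.80.
Bill 3, $3176: deductible met; 20% of $3176 = $635.20. Adding that to $954.80 gives $1590, past the $1025 cap; traveler pays only $1025 − $954.80 = $70.20.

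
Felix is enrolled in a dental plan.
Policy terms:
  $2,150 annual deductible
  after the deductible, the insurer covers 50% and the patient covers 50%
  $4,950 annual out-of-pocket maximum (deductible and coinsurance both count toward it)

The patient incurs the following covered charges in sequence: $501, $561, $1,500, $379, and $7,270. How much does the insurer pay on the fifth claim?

Bill 1, $501: entire amount goes to the deductible. Cost to patient: $501. OOP to date $501. Plan pays $501 − $501 = $0.
Bill 2, $561: fully absorbed by the deductible. Cost to patient: $561. OOP to date $1,062. Plan pays $561 − $561 = $0.
Bill 3, $1,500: deductible takes $1,088, $412 remains; 50% of $412 = $206. Patient pays $1,294; OOP now $2,356. Plan pays $1,500 − $1,294 = $206.
Bill 4, $379: 50% coinsurance on $379 = $189.50. Cost to patient: $189.50. OOP to date $2,545.50. Insurer: $379 − $189.50 = $189.50.
Bill 5, $7,270: deductible already satisfied, so patient's share is 50% × $7,270 = $3,635. Adding that to $2,545.50 gives $6,180.50, past the $4,950 cap; patient pays only $4,950 − $2,545.50 = $2,404.50. Plan pays $7,270 − $2,404.50 = $4,865.50.

$4,865.50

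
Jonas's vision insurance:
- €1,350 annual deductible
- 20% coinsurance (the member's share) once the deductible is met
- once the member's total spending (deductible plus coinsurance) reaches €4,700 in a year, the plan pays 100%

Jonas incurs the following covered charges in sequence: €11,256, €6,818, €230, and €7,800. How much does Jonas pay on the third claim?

€5.20

Bill 1, €11,256: deductible takes €1,350, €9,906 remains; coinsurance €9,906 × 20% = €1,981.20. Member owes €3,331.20 (running OOP €3,331.20).
Bill 2, €6,818: deductible already satisfied, so member's share is 20% × €6,818 = €1,363.60. Cost to member: €1,363.60. OOP to date €4,694.80.
Bill 3, €230: deductible met; 20% of €230 = €46. OOP would hit €4,740.80 > €4,700, so the cap limits the member to €4,700 − €4,694.80 = €5.20.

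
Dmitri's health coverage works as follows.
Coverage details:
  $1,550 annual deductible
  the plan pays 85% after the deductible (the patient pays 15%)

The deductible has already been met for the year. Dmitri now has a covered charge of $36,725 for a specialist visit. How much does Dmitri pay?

With the deductible met, the entire $36,725 is subject to coinsurance.
Patient's 15% share of $36,725 is $5,508.75.

$5,508.75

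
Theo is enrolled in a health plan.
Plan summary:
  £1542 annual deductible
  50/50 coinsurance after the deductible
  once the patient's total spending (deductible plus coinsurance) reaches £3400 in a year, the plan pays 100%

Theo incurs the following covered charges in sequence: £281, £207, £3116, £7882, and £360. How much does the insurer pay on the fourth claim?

Claim 1 (£281): entire amount goes to the deductible. Cost to patient: £281. OOP to date £281. Plan pays £281 − £281 = £0.
Claim 2 (£207): fully absorbed by the deductible. Patient owes £207 (running OOP £488). Plan pays £207 − £207 = £0.
Claim 3 (£3116): £1054 finishes the deductible; £2062 goes to coinsurance; patient's 50% is £1031. Cost to patient: £2085. OOP to date £2573. Plan pays £3116 − £2085 = £1031.
Claim 4 (£7882): deductible met; 50% of £7882 = £3941. Adding that to £2573 gives £6514, past the £3400 cap; patient pays only £3400 − £2573 = £827. Insurer: £7882 − £827 = £7055.

£7055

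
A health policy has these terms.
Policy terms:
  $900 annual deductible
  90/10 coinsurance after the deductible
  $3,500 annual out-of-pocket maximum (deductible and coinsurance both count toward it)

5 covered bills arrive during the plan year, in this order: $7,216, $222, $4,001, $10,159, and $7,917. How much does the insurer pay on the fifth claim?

Claim 1 ($7,216): $900 finishes the deductible; $6,316 goes to coinsurance; 10% of $6,316 = $631.60. Cost to patient: $1,531.60. OOP to date $1,531.60. Insurer: $7,216 − $1,531.60 = $5,684.40.
Claim 2 ($222): deductible already satisfied, so patient's share is 10% × $222 = $22.20. Cost to patient: $22.20. OOP to date $1,553.80. Plan pays $222 − $22.20 = $199.80.
Claim 3 ($4,001): 10% coinsurance on $4,001 = $400.10. Patient pays $400.10; OOP now $1,953.90. Plan pays $4,001 − $400.10 = $3,600.90.
Claim 4 ($10,159): deductible met; 10% of $10,159 = $1,015.90. Patient pays $1,015.90; OOP now $2,969.80. Plan pays $10,159 − $1,015.90 = $9,143.10.
Claim 5 ($7,917): deductible met; 10% of $7,917 = $791.70. Adding that to $2,969.80 gives $3,761.50, past the $3,500 cap; patient pays only $3,500 − $2,969.80 = $530.20. Insurer: $7,917 − $530.20 = $7,386.80.

$7,386.80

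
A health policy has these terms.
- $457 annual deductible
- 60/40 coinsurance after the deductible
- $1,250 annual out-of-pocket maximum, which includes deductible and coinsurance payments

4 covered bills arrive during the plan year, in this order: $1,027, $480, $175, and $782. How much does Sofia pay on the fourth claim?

$303

Bill 1, $1,027: $457 to deductible, leaving $570; 40% of $570 = $228. Patient owes $685 (running OOP $685).
Bill 2, $480: deductible met; 40% of $480 = $192. Cost to patient: $192. OOP to date $877.
Bill 3, $175: 40% coinsurance on $175 = $70. Cost to patient: $70. OOP to date $947.
Bill 4, $782: deductible already satisfied, so patient's share is 40% × $782 = $312.80. That would push OOP to $1,259.80, over the $1,250 cap, so patient pays $1,250 − $947 = $303.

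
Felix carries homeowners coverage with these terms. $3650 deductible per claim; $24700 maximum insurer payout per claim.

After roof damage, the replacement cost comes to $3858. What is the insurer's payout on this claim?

Subtract the deductible: $3858 − $3650 = $208.
$208 is within the $24700 limit, so the insurer pays $208.

$208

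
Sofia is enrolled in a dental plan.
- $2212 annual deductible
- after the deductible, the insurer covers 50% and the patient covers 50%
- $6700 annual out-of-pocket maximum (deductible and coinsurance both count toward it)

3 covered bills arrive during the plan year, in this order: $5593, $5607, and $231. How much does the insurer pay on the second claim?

$2809.50

Bill 1, $5593: $2212 finishes the deductible; $3381 goes to coinsurance; 50% of $3381 = $1690.50. Patient owes $3902.50 (running OOP $3902.50). Insurer: $5593 − $3902.50 = $1690.50.
Bill 2, $5607: deductible met; 50% of $5607 = $2803.50. OOP would hit $6706 > $6700, so the cap limits the patient to $6700 − $3902.50 = $2797.50. Plan pays $5607 − $2797.50 = $2809.50.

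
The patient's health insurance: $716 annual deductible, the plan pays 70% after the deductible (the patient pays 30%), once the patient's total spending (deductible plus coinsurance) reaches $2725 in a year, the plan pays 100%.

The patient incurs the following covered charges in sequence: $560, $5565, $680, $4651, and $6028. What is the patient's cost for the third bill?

$204

#1 ($560): fully absorbed by the deductible. Patient owes $560 (running OOP $560).
#2 ($5565): $156 finishes the deductible; $5409 goes to coinsurance; patient's 30% is $1622.70. Patient pays $1778.70; OOP now $2338.70.
#3 ($680): 30% coinsurance on $680 = $204. Patient owes $204 (running OOP $2542.70).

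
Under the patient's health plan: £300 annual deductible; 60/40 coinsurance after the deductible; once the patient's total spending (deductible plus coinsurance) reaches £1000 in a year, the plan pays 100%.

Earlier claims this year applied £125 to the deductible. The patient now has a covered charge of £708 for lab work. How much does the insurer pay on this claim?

£319.80

Deductible still to meet: £300 − £125 = £175.
After the £175 deductible portion, £708 − £175 = £533 is subject to coinsurance.
40% of £533 = £213.20 falls to the patient.
So the patient owes £175 + £213.20 = £388.20 before any cap.
Cumulative spending £125 + £388.20 = £513.20 stays under the £1000 maximum.
The insurer covers the remainder: £708 − £388.20 = £319.80.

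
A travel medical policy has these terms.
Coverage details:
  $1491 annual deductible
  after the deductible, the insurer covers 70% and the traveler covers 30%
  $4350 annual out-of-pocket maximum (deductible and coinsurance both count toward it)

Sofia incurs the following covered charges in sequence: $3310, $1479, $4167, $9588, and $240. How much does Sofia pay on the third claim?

$1250.10

Bill 1, $3310: $1491 to deductible, leaving $1819; coinsurance $1819 × 30% = $545.70. Traveler owes $2036.70 (running OOP $2036.70).
Bill 2, $1479: deductible already satisfied, so traveler's share is 30% × $1479 = $443.70. Traveler pays $443.70; OOP now $2480.40.
Bill 3, $4167: deductible met; 30% of $4167 = $1250.10. Traveler owes $1250.10 (running OOP $3730.50).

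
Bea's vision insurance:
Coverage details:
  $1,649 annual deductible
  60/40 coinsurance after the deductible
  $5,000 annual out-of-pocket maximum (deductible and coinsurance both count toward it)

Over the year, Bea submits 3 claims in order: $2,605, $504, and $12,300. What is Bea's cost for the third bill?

Claim 1 ($2,605): $1,649 finishes the deductible; $956 goes to coinsurance; member's 40% is $382.40. Member owes $2,031.40 (running OOP $2,031.40).
Claim 2 ($504): deductible met; 40% of $504 = $201.60. Member pays $201.60; OOP now $2,233.
Claim 3 ($12,300): 40% coinsurance on $12,300 = $4,920. OOP would hit $7,153 > $5,000, so the cap limits the member to $5,000 − $2,233 = $2,767.

$2,767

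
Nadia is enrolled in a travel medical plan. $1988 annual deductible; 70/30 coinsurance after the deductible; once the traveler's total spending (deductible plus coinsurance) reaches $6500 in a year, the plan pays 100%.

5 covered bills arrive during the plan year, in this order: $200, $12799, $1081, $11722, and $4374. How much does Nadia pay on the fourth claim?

$884.40

Claim 1 — $200: entire amount goes to the deductible. Traveler owes $200 (running OOP $200).
Claim 2 — $12799: deductible takes $1788, $11011 remains; traveler's 30% is $3303.30. Traveler owes $5091.30 (running OOP $5291.30).
Claim 3 — $1081: deductible already satisfied, so traveler's share is 30% × $1081 = $324.30. Traveler pays $324.30; OOP now $5615.60.
Claim 4 — $11722: deductible met; 30% of $11722 = $3516.60. OOP would hit $9132.20 > $6500, so the cap limits the traveler to $6500 − $5615.60 = $884.40.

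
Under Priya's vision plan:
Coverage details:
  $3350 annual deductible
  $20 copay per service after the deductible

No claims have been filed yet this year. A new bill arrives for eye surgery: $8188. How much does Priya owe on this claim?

$3370

Nothing has been paid toward the $3350 deductible, so the first $3350 of this charge is applied there.
After the $3350 deductible portion, $8188 − $3350 = $4838 is subject to the copay.
Copay on this service: $20.
So the member owes $3350 + $20 = $3370.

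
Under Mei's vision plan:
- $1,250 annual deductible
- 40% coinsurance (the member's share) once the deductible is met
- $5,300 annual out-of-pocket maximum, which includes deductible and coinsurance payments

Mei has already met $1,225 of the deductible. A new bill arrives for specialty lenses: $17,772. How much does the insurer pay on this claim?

Remaining deductible: $1,250 − $1,225 = $25.
After the $25 deductible portion, $17,772 − $25 = $17,747 is subject to coinsurance.
Member's 40% share of $17,747 is $7,098.80.
Member responsibility before any cap: $25 + $7,098.80 = $7,123.80.
That would bring total out-of-pocket to $8,348.80, past the $5,300 cap. The member is capped at $5,300 − $1,225 = $4,075 on this claim.
Insurer pays the balance: $17,772 − $4,075 = $13,697.

$13,697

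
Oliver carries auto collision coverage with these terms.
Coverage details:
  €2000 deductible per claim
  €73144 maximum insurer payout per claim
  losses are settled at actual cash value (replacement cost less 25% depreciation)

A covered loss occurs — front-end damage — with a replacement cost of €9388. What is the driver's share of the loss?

Actual cash value after 25% depreciation: €9388 × 75% = €7041.
After the deductible, €7041 − €2000 = €5041 remains.
€5041 is within the €73144 limit, so the insurer pays €5041.
Driver's share is the uncovered remainder: €9388 − €5041 = €4347.

€4347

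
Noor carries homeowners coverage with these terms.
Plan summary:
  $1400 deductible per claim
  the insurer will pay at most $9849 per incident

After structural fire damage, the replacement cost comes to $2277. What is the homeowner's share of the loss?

Less the $1400 deductible: $2277 − $1400 = $877.
That's under the $9849 cap, so the insurer reimburses the full $877.
The homeowner bears the rest of the original loss: $2277 − $877 = $1400.

$1400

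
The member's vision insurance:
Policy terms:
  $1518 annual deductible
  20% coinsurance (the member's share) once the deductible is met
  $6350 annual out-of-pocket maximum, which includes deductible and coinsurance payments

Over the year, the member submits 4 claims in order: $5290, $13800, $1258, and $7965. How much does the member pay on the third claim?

Claim 1 — $5290: $1518 to deductible, leaving $3772; 20% of $3772 = $754.40. Cost to member: $2272.40. OOP to date $2272.40.
Claim 2 — $13800: deductible already satisfied, so member's share is 20% × $13800 = $2760. Cost to member: $2760. OOP to date $5032.40.
Claim 3 — $1258: 20% coinsurance on $1258 = $251.60. Member pays $251.60; OOP now $5284.

$251.60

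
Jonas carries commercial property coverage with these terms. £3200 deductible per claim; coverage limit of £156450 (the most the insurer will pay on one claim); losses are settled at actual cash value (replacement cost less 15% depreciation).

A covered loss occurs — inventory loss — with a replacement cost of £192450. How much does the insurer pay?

£156450

At 15% depreciation, ACV = £192450 − £28867.50 = £163582.50.
After the deductible, £163582.50 − £3200 = £160382.50 remains.
The £156450 per-incident cap binds; insurer pays £156450.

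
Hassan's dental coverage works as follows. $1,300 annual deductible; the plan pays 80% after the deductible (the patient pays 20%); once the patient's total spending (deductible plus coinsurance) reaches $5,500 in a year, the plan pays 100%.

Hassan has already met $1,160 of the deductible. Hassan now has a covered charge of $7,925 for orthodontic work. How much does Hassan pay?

$1,697

Deductible still to meet: $1,300 − $1,160 = $140.
The remaining $7,785 (= $7,925 − $140) moves to coinsurance.
20% of $7,785 = $1,557 falls to the patient.
Patient responsibility before any cap: $140 + $1,557 = $1,697.
Cumulative spending $1,160 + $1,697 = $2,857 stays under the $5,500 maximum.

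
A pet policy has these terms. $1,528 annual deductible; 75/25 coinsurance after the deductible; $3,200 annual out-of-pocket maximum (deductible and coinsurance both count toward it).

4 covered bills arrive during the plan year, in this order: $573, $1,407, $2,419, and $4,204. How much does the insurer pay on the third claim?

$1,814.25

Claim 1 ($573): all of it applies to the deductible. Owner pays $573; OOP now $573. Plan pays $573 − $573 = $0.
Claim 2 ($1,407): deductible takes $955, $452 remains; 25% of $452 = $113. Owner owes $1,068 (running OOP $1,641). Plan pays $1,407 − $1,068 = $339.
Claim 3 ($2,419): 25% coinsurance on $2,419 = $604.75. Owner owes $604.75 (running OOP $2,245.75). Plan pays $2,419 − $604.75 = $1,814.25.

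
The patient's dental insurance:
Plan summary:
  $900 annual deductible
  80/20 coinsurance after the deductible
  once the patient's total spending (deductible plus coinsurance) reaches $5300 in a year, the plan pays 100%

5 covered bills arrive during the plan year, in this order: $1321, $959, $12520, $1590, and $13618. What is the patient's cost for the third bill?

$2504

Bill 1, $1321: $900 to deductible, leaving $421; coinsurance $421 × 20% = $84.20. Patient pays $984.20; OOP now $984.20.
Bill 2, $959: 20% coinsurance on $959 = $191.80. Cost to patient: $191.80. OOP to date $1176.
Bill 3, $12520: 20% coinsurance on $12520 = $2504. Patient owes $2504 (running OOP $3680).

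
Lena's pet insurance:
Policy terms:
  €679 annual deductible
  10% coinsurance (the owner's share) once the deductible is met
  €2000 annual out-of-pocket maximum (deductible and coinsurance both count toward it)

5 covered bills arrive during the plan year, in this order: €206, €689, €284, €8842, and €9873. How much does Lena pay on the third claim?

#1 (€206): entire amount goes to the deductible. Owner pays €206; OOP now €206.
#2 (€689): deductible takes €473, €216 remains; coinsurance €216 × 10% = €21.60. Owner owes €494.60 (running OOP €700.60).
#3 (€284): deductible met; 10% of €284 = €28.40. Cost to owner: €28.40. OOP to date €729.

€28.40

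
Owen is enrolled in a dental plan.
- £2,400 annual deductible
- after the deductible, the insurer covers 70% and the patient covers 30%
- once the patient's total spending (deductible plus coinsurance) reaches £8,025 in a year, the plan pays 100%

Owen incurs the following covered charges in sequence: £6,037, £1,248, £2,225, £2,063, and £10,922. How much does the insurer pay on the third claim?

£1,557.50

Bill 1, £6,037: £2,400 finishes the deductible; £3,637 goes to coinsurance; patient's 30% is £1,091.10. Patient owes £3,491.10 (running OOP £3,491.10). Insurer: £6,037 − £3,491.10 = £2,545.90.
Bill 2, £1,248: 30% coinsurance on £1,248 = £374.40. Cost to patient: £374.40. OOP to date £3,865.50. Plan pays £1,248 − £374.40 = £873.60.
Bill 3, £2,225: deductible met; 30% of £2,225 = £667.50. Cost to patient: £667.50. OOP to date £4,533. Insurer: £2,225 − £667.50 = £1,557.50.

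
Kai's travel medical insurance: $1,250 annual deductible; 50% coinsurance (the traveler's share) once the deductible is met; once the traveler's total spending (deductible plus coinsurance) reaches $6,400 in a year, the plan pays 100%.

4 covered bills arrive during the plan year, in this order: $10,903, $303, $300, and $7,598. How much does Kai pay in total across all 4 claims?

$6,400

Claim 1 — $10,903: $1,250 to deductible, leaving $9,653; 50% of $9,653 = $4,826.50. Cost to traveler: $6,076.50. OOP to date $6,076.50.
Claim 2 — $303: deductible met; 50% of $303 = $151.50. Cost to traveler: $151.50. OOP to date $6,228.
Claim 3 — $300: deductible already satisfied, so traveler's share is 50% × $300 = $150. Traveler owes $150 (running OOP $6,378).
Claim 4 — $7,598: deductible met; 50% of $7,598 = $3,799. Adding that to $6,378 gives $10,177, past the $6,400 cap; traveler pays only $6,400 − $6,378 = $22.
Summing the traveler's payments: $6,076.50 + $151.50 + $150 + $22 = $6,400.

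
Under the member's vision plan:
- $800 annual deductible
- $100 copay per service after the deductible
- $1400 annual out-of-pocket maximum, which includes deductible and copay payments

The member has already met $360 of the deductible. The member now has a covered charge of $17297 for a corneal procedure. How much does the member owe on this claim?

$360 of the $800 deductible is already met, leaving $440.
That leaves $17297 − $440 = $16857 for the copay.
Copay on this service: $100.
That puts the member's cost at $440 + $100 = $540 before any cap.
Year-to-date out-of-pocket becomes $360 + $540 = $900, still under the $1400 maximum, so no cap applies.

$540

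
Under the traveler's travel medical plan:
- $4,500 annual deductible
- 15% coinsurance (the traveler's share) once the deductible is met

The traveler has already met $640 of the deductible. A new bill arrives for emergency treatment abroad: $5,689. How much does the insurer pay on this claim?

$1,554.65

$640 of the $4,500 deductible is already met, leaving $3,860.
The remaining $1,829 (= $5,689 − $3,860) moves to coinsurance.
15% of $1,829 = $274.35 falls to the traveler.
That puts the traveler's cost at $3,860 + $274.35 = $4,134.35.
The insurer covers the remainder: $5,689 − $4,134.35 = $1,554.65.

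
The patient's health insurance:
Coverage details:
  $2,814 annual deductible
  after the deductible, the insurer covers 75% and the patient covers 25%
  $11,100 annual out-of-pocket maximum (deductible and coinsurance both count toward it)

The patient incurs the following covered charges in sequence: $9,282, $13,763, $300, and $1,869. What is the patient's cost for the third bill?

$75

Claim 1 ($9,282): $2,814 finishes the deductible; $6,468 goes to coinsurance; patient's 25% is $1,617. Patient pays $4,431; OOP now $4,431.
Claim 2 ($13,763): 25% coinsurance on $13,763 = $3,440.75. Cost to patient: $3,440.75. OOP to date $7,871.75.
Claim 3 ($300): deductible already satisfied, so patient's share is 25% × $300 = $75. Cost to patient: $75. OOP to date $7,946.75.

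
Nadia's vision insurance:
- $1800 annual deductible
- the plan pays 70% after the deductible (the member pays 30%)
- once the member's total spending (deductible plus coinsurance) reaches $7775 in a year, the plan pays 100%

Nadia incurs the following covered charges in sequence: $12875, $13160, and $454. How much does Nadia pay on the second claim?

#1 ($12875): $1800 to deductible, leaving $11075; 30% of $11075 = $3322.50. Cost to member: $5122.50. OOP to date $5122.50.
#2 ($13160): 30% coinsurance on $13160 = $3948. That would push OOP to $9070.50, over the $7775 cap, so member pays $7775 − $5122.50 = $2652.50.

$2652.50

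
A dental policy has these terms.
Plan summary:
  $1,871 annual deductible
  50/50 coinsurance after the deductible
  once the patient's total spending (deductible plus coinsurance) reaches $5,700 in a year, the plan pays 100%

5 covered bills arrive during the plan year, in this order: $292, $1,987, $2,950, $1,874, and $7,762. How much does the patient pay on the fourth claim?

$937

Claim 1 — $292: fully absorbed by the deductible. Patient owes $292 (running OOP $292).
Claim 2 — $1,987: $1,579 finishes the deductible; $408 goes to coinsurance; 50% of $408 = $204. Patient pays $1,783; OOP now $2,075.
Claim 3 — $2,950: deductible already satisfied, so patient's share is 50% × $2,950 = $1,475. Cost to patient: $1,475. OOP to date $3,550.
Claim 4 — $1,874: 50% coinsurance on $1,874 = $937. Patient pays $937; OOP now $4,487.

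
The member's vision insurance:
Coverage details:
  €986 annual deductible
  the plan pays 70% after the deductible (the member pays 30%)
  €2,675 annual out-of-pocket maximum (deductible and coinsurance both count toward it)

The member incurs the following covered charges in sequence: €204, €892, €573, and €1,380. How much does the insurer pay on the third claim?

€401.10

Bill 1, €204: fully absorbed by the deductible. Member pays €204; OOP now €204. Plan pays €204 − €204 = €0.
Bill 2, €892: €782 finishes the deductible; €110 goes to coinsurance; coinsurance €110 × 30% = €33. Cost to member: €815. OOP to date €1,019. Insurer: €892 − €815 = €77.
Bill 3, €573: deductible met; 30% of €573 = €171.90. Member pays €171.90; OOP now €1,190.90. Plan pays €573 − €171.90 = €401.10.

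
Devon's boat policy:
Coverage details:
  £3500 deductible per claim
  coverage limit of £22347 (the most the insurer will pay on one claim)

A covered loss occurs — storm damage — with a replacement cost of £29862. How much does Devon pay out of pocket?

Subtract the deductible: £29862 − £3500 = £26362.
The £22347 per-incident cap binds; insurer pays £22347.
The owner bears the rest of the original loss: £29862 − £22347 = £7515.

£7515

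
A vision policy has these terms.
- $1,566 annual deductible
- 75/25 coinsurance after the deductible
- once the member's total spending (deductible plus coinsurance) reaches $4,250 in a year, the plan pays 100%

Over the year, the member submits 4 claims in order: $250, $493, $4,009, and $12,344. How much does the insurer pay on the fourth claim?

$10,456.50

Claim 1 ($250): fully absorbed by the deductible. Member pays $250; OOP now $250. Insurer: $250 − $250 = $0.
Claim 2 ($493): entire amount goes to the deductible. Member pays $493; OOP now $743. Plan pays $493 − $493 = $0.
Claim 3 ($4,009): $823 to deductible, leaving $3,186; member's 25% is $796.50. Member owes $1,619.50 (running OOP $2,362.50). Insurer: $4,009 − $1,619.50 = $2,389.50.
Claim 4 ($12,344): 25% coinsurance on $12,344 = $3,086. That would push OOP to $5,448.50, over the $4,250 cap, so member pays $4,250 − $2,362.50 = $1,887.50. Plan pays $12,344 − $1,887.50 = $10,456.50.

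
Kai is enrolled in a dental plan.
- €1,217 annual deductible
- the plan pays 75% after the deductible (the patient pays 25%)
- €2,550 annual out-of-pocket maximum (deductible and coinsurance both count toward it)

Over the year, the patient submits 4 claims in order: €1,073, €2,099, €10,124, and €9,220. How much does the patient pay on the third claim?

Claim 1 (€1,073): all of it applies to the deductible. Patient pays €1,073; OOP now €1,073.
Claim 2 (€2,099): €144 to deductible, leaving €1,955; 25% of €1,955 = €488.75. Patient pays €632.75; OOP now €1,705.75.
Claim 3 (€10,124): deductible already satisfied, so patient's share is 25% × €10,124 = €2,531. Adding that to €1,705.75 gives €4,236.75, past the €2,550 cap; patient pays only €2,550 − €1,705.75 = €844.25.

€844.25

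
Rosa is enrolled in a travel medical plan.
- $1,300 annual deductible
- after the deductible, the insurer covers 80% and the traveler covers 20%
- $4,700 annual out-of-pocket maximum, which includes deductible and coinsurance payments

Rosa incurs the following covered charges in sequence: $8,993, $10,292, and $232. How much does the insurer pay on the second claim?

Claim 1 ($8,993): $1,300 to deductible, leaving $7,693; traveler's 20% is $1,538.60. Cost to traveler: $2,838.60. OOP to date $2,838.60. Insurer: $8,993 − $2,838.60 = $6,154.40.
Claim 2 ($10,292): deductible met; 20% of $10,292 = $2,058.40. OOP would hit $4,897 > $4,700, so the cap limits the traveler to $4,700 − $2,838.60 = $1,861.40. Plan pays $10,292 − $1,861.40 = $8,430.60.

$8,430.60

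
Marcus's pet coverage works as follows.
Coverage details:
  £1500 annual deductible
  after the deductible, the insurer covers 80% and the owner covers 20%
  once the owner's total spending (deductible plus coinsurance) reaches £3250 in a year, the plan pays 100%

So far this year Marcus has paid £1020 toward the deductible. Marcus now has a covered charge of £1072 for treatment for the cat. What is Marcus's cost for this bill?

Deductible still to meet: £1500 − £1020 = £480.
The remaining £592 (= £1072 − £480) moves to coinsurance.
Owner's 20% share of £592 is £118.40.
Owner responsibility before any cap: £480 + £118.40 = £598.40.
Year-to-date out-of-pocket becomes £1020 + £598.40 = £1618.40, still under the £3250 maximum, so no cap applies.

£598.40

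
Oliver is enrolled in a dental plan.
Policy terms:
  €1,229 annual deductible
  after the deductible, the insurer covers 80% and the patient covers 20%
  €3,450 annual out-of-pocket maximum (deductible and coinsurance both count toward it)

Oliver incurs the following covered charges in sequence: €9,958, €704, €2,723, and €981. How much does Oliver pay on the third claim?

Claim 1 — €9,958: deductible takes €1,229, €8,729 remains; patient's 20% is €1,745.80. Cost to patient: €2,974.80. OOP to date €2,974.80.
Claim 2 — €704: 20% coinsurance on €704 = €140.80. Patient owes €140.80 (running OOP €3,115.60).
Claim 3 — €2,723: 20% coinsurance on €2,723 = €544.60. That would push OOP to €3,660.20, over the €3,450 cap, so patient pays €3,450 − €3,115.60 = €334.40.

€334.40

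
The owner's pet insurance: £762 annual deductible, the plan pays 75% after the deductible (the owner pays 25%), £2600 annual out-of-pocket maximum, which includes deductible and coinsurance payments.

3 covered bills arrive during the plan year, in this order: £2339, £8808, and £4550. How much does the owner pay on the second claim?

#1 (£2339): £762 to deductible, leaving £1577; 25% of £1577 = £394.25. Owner owes £1156.25 (running OOP £1156.25).
#2 (£8808): deductible met; 25% of £8808 = £2202. That would push OOP to £3358.25, over the £2600 cap, so owner pays £2600 − £1156.25 = £1443.75.

£1443.75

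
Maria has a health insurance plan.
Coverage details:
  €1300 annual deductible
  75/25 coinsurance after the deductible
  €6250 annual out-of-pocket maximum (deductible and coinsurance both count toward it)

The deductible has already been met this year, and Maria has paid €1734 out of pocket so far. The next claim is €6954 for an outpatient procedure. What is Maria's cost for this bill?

With the deductible met, the entire €6954 is subject to coinsurance.
Coinsurance: €6954 × 25% = €1738.50.
Year-to-date out-of-pocket becomes €1734 + €1738.50 = €3472.50, still under the €6250 maximum, so no cap applies.

€1738.50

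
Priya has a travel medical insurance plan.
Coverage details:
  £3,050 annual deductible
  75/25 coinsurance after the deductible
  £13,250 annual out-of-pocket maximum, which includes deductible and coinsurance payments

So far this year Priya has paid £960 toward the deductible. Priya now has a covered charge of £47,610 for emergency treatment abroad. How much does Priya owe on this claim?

£960 of the £3,050 deductible is already met, leaving £2,090.
That leaves £47,610 − £2,090 = £45,520 for coinsurance.
25% of £45,520 = £11,380 falls to the traveler.
That puts the traveler's cost at £2,090 + £11,380 = £13,470 before any cap.
Adding £13,470 to the £960 already spent would give £14,430, which exceeds the £13,250 cap; the traveler pays just £13,250 − £960 = £12,290.

£12,290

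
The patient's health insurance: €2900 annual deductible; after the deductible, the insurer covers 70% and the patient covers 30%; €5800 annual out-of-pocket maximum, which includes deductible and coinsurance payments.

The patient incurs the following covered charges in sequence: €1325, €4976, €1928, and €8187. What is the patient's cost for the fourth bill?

Claim 1 (€1325): all of it applies to the deductible. Patient pays €1325; OOP now €1325.
Claim 2 (€4976): €1575 finishes the deductible; €3401 goes to coinsurance; patient's 30% is €1020.30. Patient owes €2595.30 (running OOP €3920.30).
Claim 3 (€1928): 30% coinsurance on €1928 = €578.40. Cost to patient: €578.40. OOP to date €4498.70.
Claim 4 (€8187): deductible met; 30% of €8187 = €2456.10. That would push OOP to €6954.80, over the €5800 cap, so patient pays €5800 − €4498.70 = €1301.30.

€1301.30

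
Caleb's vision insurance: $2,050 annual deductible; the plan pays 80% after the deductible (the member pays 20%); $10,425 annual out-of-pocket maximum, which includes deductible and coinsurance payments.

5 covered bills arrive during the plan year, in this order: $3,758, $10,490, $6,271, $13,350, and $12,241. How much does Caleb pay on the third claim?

$1,254.20

Claim 1 — $3,758: $2,050 finishes the deductible; $1,708 goes to coinsurance; coinsurance $1,708 × 20% = $341.60. Member pays $2,391.60; OOP now $2,391.60.
Claim 2 — $10,490: deductible already satisfied, so member's share is 20% × $10,490 = $2,098. Member pays $2,098; OOP now $4,489.60.
Claim 3 — $6,271: 20% coinsurance on $6,271 = $1,254.20. Cost to member: $1,254.20. OOP to date $5,743.80.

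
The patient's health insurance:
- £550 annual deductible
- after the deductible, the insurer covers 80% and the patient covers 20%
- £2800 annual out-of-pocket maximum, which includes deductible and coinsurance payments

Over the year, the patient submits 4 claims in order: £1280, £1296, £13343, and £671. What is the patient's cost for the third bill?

Claim 1 (£1280): £550 finishes the deductible; £730 goes to coinsurance; coinsurance £730 × 20% = £146. Patient owes £696 (running OOP £696).
Claim 2 (£1296): deductible already satisfied, so patient's share is 20% × £1296 = £259.20. Patient owes £259.20 (running OOP £955.20).
Claim 3 (£13343): deductible already satisfied, so patient's share is 20% × £13343 = £2668.60. That would push OOP to £3623.80, over the £2800 cap, so patient pays £2800 − £955.20 = £1844.80.

£1844.80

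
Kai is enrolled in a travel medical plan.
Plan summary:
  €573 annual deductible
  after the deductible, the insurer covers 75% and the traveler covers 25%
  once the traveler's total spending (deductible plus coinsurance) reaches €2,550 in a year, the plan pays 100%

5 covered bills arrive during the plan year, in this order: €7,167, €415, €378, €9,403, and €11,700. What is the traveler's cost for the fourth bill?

Claim 1 — €7,167: €573 finishes the deductible; €6,594 goes to coinsurance; traveler's 25% is €1,648.50. Traveler owes €2,221.50 (running OOP €2,221.50).
Claim 2 — €415: 25% coinsurance on €415 = €103.75. Traveler pays €103.75; OOP now €2,325.25.
Claim 3 — €378: deductible met; 25% of €378 = €94.50. Cost to traveler: €94.50. OOP to date €2,419.75.
Claim 4 — €9,403: deductible already satisfied, so traveler's share is 25% × €9,403 = €2,350.75. Adding that to €2,419.75 gives €4,770.50, past the €2,550 cap; traveler pays only €2,550 − €2,419.75 = €130.25.

€130.25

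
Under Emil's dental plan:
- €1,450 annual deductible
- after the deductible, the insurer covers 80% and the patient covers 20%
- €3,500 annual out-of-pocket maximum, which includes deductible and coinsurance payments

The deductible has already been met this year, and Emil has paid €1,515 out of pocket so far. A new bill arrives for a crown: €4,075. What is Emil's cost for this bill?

With the deductible met, the entire €4,075 is subject to coinsurance.
Patient's 20% share of €4,075 is €815.
Year-to-date out-of-pocket becomes €1,515 + €815 = €2,330, still under the €3,500 maximum, so no cap applies.

€815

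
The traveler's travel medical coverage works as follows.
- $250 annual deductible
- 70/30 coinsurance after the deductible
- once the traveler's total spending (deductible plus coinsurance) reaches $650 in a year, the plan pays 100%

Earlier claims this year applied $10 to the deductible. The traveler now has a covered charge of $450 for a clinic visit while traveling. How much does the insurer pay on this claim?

Deductible still to meet: $250 − $10 = $240.
The remaining $210 (= $450 − $240) moves to coinsurance.
30% of $210 = $63 falls to the traveler.
That puts the traveler's cost at $240 + $63 = $303 before any cap.
Total out-of-pocket so far would be $10 + $303 = $313, below the $650 cap — no reduction.
The plan picks up $450 − $303 = $147.

$147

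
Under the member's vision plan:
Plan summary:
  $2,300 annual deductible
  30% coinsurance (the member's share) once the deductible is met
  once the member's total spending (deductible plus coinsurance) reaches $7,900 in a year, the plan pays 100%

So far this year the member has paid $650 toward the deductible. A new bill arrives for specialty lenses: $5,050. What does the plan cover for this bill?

$2,380

Deductible still to meet: $2,300 − $650 = $1,650.
That leaves $5,050 − $1,650 = $3,400 for coinsurance.
30% of $3,400 = $1,020 falls to the member.
Member responsibility before any cap: $1,650 + $1,020 = $2,670.
Year-to-date out-of-pocket becomes $650 + $2,670 = $3,320, still under the $7,900 maximum, so no cap applies.
Insurer pays the balance: $5,050 − $2,670 = $2,380.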